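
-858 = -858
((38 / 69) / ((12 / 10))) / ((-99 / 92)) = -380 / 891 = -0.43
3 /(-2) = -3 /2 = -1.50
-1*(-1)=1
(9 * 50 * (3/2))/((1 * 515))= 135/103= 1.31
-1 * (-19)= 19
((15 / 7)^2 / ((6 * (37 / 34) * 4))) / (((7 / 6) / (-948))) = -1813050 / 12691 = -142.86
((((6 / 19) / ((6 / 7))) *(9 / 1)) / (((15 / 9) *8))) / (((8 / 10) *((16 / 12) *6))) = 189 / 4864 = 0.04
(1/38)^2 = 1/1444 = 0.00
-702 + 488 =-214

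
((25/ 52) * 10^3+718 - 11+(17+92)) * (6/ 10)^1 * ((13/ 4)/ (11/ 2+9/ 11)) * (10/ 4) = 278157/ 278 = 1000.56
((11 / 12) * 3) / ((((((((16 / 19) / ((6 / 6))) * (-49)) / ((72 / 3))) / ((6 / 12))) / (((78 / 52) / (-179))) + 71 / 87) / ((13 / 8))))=709137 / 65245408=0.01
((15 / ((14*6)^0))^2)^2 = 50625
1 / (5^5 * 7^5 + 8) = 1 / 52521883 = 0.00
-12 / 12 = -1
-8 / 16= -1 / 2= -0.50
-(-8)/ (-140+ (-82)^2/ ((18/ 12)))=6/ 3257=0.00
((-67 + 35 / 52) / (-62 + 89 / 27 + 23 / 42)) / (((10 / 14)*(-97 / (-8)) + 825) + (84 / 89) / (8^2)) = 36504216 / 26683657247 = 0.00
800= 800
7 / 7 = 1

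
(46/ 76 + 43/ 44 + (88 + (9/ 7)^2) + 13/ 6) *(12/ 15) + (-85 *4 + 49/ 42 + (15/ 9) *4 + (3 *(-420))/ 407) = -2961698771/ 11367510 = -260.54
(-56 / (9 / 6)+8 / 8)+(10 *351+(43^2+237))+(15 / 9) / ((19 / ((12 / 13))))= 4119773 / 741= 5559.75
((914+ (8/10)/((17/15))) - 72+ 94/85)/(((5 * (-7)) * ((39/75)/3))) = -215172/1547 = -139.09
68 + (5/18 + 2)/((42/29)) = 52597/756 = 69.57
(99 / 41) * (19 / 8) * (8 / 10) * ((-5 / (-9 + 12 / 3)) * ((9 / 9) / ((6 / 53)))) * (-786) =-13059783 / 410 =-31853.13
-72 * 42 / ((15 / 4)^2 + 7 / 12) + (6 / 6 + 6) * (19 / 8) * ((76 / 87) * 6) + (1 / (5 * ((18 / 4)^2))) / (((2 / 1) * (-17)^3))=-4840953032929 / 40565339055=-119.34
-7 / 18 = -0.39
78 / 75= 26 / 25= 1.04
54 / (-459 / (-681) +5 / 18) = 220644 / 3889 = 56.74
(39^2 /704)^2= 2313441 /495616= 4.67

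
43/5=8.60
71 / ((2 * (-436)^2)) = 71 / 380192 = 0.00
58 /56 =29 /28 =1.04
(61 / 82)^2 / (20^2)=3721 / 2689600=0.00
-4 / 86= -2 / 43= -0.05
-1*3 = -3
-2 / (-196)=1 / 98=0.01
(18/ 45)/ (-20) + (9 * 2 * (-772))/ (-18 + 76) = -239.61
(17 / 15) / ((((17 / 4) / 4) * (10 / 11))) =88 / 75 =1.17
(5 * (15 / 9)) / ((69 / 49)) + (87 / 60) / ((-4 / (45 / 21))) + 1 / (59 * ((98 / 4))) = 49232507 / 9574992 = 5.14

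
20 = 20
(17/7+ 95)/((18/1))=341/63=5.41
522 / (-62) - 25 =-1036 / 31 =-33.42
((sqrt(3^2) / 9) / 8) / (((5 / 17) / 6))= 17 / 20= 0.85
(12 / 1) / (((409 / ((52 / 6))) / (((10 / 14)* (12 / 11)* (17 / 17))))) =6240 / 31493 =0.20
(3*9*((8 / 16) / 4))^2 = 729 / 64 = 11.39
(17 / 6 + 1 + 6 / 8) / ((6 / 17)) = 935 / 72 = 12.99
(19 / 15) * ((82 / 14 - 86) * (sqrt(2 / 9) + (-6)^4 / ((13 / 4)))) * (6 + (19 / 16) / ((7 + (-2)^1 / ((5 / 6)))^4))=-30939602038092 / 127327655 - 95492598883 * sqrt(2) / 470132880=-243279.26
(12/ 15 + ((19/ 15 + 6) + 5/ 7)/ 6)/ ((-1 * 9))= -671/ 2835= -0.24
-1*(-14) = 14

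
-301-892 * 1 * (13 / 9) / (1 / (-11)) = 124847 / 9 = 13871.89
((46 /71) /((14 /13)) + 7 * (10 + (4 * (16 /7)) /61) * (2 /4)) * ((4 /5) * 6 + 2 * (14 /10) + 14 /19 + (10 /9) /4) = 8066975489 /25921035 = 311.21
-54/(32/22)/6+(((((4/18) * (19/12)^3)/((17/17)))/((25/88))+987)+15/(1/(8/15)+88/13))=86129089129/87382800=985.65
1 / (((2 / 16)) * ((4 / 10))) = 20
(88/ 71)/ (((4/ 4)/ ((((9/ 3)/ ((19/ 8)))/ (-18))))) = -0.09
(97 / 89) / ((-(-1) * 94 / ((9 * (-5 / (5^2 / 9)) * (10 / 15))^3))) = -7637004 / 522875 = -14.61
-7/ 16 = -0.44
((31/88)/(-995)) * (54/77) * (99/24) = -2511/2451680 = -0.00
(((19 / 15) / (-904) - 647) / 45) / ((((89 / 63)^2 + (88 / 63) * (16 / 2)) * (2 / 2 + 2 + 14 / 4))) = -1289680833 / 7678903700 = -0.17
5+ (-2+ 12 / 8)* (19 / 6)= 41 / 12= 3.42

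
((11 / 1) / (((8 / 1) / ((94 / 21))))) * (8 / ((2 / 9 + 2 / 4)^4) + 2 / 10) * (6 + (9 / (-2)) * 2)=-546.62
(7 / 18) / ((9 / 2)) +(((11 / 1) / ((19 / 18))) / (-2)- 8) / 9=-2126 / 1539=-1.38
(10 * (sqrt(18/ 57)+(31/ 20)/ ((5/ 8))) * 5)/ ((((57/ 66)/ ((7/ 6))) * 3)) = 3850 * sqrt(114)/ 3249+9548/ 171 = 68.49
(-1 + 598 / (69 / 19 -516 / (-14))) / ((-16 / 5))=-74149 / 17232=-4.30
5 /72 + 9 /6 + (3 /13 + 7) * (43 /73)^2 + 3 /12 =21589319 /4987944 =4.33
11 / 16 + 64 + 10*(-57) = -8085 / 16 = -505.31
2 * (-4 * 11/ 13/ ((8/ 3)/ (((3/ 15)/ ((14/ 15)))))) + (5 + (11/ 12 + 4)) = 10235/ 1092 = 9.37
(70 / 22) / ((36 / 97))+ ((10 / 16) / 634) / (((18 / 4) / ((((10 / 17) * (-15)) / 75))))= 4573900 / 533511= 8.57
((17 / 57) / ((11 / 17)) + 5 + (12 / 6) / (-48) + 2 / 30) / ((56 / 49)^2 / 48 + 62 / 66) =6741763 / 1187880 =5.68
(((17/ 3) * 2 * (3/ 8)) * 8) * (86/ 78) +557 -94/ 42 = 161684/ 273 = 592.25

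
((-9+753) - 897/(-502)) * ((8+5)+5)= 3369465/251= 13424.16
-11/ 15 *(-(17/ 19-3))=-88/ 57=-1.54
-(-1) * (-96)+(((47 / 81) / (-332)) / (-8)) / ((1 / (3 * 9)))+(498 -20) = 3043823 / 7968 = 382.01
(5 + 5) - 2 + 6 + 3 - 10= 7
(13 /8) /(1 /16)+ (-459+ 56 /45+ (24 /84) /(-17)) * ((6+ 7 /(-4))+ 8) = -17080037 /3060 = -5581.71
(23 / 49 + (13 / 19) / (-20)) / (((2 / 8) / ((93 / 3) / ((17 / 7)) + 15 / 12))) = 7722159 / 316540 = 24.40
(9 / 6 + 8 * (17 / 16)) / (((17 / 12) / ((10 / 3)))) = 400 / 17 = 23.53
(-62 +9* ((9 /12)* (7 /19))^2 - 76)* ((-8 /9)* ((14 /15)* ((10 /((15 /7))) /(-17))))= -25908554 /828495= -31.27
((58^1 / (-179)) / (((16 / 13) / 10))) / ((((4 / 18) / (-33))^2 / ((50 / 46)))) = -4156849125 / 65872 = -63104.95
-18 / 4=-9 / 2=-4.50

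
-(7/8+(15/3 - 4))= -15/8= -1.88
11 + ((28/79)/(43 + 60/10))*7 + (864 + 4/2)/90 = 73492/3555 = 20.67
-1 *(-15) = 15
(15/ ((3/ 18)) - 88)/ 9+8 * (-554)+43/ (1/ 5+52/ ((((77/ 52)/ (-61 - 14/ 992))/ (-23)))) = -23459496388867/ 5293474128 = -4431.78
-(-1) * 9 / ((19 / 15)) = 135 / 19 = 7.11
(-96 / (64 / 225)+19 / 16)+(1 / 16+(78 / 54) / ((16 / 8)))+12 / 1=-11647 / 36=-323.53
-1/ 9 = -0.11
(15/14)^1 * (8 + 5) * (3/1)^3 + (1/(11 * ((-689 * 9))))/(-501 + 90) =147602806079/392486094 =376.07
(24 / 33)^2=64 / 121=0.53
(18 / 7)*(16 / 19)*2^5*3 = 27648 / 133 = 207.88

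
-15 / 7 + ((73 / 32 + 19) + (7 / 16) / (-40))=85691 / 4480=19.13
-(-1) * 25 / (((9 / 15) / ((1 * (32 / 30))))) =400 / 9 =44.44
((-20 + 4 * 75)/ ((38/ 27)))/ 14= 270/ 19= 14.21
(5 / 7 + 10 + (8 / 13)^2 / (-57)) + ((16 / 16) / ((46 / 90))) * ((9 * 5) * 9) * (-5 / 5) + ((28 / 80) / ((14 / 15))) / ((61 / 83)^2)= -780.99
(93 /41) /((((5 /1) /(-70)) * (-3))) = 434 /41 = 10.59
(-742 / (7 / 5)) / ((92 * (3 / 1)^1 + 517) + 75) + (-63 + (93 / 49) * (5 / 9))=-570137 / 9114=-62.56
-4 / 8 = -1 / 2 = -0.50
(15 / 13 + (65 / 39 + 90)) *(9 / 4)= 2715 / 13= 208.85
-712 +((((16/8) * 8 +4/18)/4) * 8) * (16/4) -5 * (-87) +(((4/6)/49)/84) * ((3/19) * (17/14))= -147.22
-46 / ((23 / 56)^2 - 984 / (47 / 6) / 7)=6780032 / 2620129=2.59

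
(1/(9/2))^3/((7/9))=8/567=0.01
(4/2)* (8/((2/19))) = 152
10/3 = 3.33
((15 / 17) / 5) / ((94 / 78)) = 117 / 799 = 0.15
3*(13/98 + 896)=263463/98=2688.40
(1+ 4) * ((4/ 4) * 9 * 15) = 675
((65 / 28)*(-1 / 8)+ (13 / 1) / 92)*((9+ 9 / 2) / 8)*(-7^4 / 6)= 2367729 / 23552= 100.53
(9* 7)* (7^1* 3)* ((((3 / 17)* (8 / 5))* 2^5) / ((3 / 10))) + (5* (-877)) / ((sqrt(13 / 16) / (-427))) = 2117081.39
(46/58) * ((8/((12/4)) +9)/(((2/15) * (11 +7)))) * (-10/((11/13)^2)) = -3401125/63162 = -53.85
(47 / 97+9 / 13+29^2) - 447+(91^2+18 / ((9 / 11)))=10968401 / 1261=8698.18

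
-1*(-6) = 6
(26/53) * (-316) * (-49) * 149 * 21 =1259685336/53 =23767647.85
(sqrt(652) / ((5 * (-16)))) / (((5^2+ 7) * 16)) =-sqrt(163) / 20480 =-0.00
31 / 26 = 1.19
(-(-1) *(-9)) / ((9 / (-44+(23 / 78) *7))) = 3271 / 78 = 41.94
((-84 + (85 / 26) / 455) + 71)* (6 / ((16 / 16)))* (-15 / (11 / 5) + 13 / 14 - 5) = 11896767 / 14014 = 848.92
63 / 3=21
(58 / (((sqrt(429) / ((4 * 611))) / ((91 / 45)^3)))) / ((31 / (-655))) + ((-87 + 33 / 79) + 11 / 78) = -1076418902104 * sqrt(429) / 18644175 - 532651 / 6162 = -1195909.13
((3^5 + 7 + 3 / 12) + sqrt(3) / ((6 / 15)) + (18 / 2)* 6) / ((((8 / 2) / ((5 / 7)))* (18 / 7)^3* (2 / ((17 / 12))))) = 20825* sqrt(3) / 1119744 + 5068805 / 2239488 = 2.30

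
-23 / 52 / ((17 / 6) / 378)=-13041 / 221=-59.01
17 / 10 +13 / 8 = 133 / 40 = 3.32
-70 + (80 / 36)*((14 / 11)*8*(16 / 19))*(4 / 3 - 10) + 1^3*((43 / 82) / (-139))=-15123678949 / 64318914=-235.14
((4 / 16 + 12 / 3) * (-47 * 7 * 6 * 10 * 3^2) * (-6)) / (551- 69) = 2265165 / 241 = 9399.02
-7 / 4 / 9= -7 / 36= -0.19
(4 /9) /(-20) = -1 /45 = -0.02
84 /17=4.94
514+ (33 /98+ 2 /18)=453743 /882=514.45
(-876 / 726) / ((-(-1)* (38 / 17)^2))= -21097 / 87362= -0.24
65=65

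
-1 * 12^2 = -144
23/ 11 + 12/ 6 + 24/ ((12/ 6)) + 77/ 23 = 4918/ 253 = 19.44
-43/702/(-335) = 43/235170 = 0.00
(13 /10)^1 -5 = -37 /10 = -3.70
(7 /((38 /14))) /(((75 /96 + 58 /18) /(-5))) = -3.22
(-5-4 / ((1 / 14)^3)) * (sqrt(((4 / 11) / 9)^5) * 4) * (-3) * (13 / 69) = 18272384 * sqrt(11) / 7438959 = 8.15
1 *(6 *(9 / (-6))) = -9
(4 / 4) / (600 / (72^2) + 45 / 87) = 6264 / 3965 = 1.58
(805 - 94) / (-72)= -79 / 8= -9.88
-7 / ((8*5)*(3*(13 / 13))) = -7 / 120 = -0.06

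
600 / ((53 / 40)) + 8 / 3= 72424 / 159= 455.50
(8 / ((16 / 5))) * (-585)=-2925 / 2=-1462.50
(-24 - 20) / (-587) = 44 / 587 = 0.07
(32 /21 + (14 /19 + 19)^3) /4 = 1107641363 /576156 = 1922.47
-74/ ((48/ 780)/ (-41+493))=-543530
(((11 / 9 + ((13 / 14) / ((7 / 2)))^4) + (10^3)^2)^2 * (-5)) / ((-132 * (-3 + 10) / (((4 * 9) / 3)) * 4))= 3364842478668802015690524500 / 207273787962601437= 16233806077.19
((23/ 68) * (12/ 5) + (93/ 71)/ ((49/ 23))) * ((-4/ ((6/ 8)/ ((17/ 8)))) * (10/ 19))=-8.51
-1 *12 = -12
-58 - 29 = -87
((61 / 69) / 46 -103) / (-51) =326861 / 161874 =2.02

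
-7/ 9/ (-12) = 7/ 108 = 0.06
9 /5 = 1.80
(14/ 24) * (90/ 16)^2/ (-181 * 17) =-4725/ 787712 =-0.01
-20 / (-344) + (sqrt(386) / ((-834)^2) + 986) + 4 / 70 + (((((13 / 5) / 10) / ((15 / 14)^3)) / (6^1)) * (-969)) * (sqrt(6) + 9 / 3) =-2880514 * sqrt(6) / 84375 + sqrt(386) / 695556 + 14962094947 / 16931250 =800.07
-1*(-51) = 51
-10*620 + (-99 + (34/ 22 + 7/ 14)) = -138533/ 22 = -6296.95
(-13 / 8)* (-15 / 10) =39 / 16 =2.44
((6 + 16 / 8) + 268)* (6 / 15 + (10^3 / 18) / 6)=119968 / 45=2665.96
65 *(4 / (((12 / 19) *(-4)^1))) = -1235 / 12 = -102.92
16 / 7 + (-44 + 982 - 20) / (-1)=-6410 / 7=-915.71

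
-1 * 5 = -5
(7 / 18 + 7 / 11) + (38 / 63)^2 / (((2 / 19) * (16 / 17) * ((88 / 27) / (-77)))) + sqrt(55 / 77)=-3802427 / 44352 + sqrt(35) / 7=-84.89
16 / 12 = 1.33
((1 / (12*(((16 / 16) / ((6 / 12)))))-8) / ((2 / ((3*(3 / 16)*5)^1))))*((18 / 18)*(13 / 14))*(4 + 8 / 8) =-186225 / 3584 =-51.96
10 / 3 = 3.33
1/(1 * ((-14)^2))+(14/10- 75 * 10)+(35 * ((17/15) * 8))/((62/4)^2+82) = -2833188301/3789660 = -747.61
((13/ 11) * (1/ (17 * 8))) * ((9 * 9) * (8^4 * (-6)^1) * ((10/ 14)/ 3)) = -5391360/ 1309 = -4118.69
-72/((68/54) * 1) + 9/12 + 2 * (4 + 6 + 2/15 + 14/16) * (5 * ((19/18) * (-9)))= -449705/408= -1102.22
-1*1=-1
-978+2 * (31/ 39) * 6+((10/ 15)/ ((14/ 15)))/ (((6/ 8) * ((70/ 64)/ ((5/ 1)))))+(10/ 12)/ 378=-198979825/ 206388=-964.11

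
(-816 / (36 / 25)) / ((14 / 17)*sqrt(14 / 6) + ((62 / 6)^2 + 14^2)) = -4016377500 / 2145968581 + 3641400*sqrt(21) / 2145968581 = -1.86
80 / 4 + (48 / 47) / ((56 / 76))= 7036 / 329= 21.39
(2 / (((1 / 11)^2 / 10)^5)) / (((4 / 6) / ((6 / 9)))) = 5187484920200000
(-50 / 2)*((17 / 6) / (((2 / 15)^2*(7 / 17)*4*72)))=-180625 / 5376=-33.60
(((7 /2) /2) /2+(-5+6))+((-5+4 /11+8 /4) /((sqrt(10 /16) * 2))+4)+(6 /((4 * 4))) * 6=65 /8 - 29 * sqrt(10) /55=6.46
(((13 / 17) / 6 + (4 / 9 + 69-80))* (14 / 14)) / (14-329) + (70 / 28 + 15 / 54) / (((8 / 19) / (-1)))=-2530861 / 385560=-6.56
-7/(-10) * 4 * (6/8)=21/10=2.10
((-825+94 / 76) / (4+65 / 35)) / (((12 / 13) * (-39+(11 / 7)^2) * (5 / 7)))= 5.84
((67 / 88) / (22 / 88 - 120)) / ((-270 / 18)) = 67 / 158070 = 0.00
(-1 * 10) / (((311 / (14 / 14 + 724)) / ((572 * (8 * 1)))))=-33176000 / 311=-106675.24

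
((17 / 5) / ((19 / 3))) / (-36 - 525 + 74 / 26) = -663 / 689320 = -0.00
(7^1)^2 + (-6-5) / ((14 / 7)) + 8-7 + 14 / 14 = 91 / 2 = 45.50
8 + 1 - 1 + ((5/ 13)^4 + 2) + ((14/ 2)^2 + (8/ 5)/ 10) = 42257344/ 714025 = 59.18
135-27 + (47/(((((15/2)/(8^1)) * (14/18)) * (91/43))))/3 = 376316/3185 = 118.15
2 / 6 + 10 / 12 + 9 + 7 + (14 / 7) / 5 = 527 / 30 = 17.57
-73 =-73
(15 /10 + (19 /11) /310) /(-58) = -2567 /98890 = -0.03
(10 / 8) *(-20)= -25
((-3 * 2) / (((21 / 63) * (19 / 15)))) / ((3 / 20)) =-1800 / 19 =-94.74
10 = 10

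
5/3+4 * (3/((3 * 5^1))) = 37/15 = 2.47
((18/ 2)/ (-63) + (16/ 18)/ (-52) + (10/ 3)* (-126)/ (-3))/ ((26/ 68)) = 3893986/ 10647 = 365.74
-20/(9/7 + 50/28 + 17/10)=-700/167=-4.19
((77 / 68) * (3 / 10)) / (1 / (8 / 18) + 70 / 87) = 20097 / 180710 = 0.11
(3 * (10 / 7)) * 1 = 30 / 7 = 4.29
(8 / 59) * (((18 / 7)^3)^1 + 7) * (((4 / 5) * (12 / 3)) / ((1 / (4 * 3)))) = 12645888 / 101185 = 124.98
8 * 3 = 24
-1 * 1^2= -1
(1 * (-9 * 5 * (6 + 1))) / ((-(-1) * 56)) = -45 / 8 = -5.62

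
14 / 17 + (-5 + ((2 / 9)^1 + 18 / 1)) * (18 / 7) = 592 / 17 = 34.82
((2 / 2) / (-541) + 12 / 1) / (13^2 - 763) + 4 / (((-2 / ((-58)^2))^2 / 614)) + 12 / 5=11164365858466673 / 1606770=6948328546.38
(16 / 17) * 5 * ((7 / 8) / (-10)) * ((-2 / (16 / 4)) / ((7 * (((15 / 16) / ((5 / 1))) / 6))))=16 / 17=0.94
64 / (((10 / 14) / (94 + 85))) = 16038.40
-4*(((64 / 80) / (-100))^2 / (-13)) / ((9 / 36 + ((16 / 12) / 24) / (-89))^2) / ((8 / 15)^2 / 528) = 3048887952 / 5187008125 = 0.59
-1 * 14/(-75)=14/75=0.19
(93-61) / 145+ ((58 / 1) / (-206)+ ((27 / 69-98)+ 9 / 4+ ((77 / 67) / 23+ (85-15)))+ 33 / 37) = -83375833377 / 3406195580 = -24.48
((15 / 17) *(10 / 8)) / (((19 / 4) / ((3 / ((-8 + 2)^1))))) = -75 / 646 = -0.12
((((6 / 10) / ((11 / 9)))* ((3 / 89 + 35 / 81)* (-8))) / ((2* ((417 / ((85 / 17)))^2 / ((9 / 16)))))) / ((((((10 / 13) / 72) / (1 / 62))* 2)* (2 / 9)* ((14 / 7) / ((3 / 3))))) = -589329 / 4690984232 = -0.00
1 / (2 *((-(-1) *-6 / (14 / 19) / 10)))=-35 / 57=-0.61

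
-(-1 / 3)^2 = -1 / 9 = -0.11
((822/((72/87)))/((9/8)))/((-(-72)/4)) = 3973/81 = 49.05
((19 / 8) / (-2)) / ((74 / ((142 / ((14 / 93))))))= -125457 / 8288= -15.14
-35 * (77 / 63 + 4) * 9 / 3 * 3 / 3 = -1645 / 3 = -548.33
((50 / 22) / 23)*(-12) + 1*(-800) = -202700 / 253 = -801.19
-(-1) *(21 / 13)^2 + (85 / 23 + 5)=43943 / 3887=11.31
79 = 79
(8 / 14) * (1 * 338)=1352 / 7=193.14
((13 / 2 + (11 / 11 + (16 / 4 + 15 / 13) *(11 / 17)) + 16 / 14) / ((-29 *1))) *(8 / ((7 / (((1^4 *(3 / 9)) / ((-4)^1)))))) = 0.04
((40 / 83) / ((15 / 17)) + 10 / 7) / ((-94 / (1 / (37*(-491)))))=0.00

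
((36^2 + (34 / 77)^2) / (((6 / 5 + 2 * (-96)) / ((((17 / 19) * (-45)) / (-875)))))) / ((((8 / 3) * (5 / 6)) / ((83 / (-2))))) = 5.84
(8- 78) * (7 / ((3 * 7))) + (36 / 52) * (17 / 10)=-8641 / 390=-22.16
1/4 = 0.25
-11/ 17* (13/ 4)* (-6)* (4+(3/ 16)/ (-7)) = 190905/ 3808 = 50.13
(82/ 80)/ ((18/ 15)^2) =205/ 288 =0.71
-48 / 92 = -12 / 23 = -0.52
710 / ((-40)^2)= 71 / 160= 0.44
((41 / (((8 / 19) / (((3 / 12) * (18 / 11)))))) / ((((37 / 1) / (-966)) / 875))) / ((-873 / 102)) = 16790468625 / 157916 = 106325.32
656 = 656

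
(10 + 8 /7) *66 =5148 /7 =735.43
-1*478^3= -109215352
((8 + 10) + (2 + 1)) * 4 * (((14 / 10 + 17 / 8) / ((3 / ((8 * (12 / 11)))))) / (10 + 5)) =15792 / 275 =57.43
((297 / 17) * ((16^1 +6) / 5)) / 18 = 363 / 85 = 4.27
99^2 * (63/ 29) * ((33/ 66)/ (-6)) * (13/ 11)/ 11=-190.63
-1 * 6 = -6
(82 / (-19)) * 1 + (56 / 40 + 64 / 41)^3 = 3542882067 / 163687375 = 21.64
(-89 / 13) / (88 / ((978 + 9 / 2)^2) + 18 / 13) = -343649025 / 69506626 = -4.94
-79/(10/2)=-79/5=-15.80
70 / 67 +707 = 47439 / 67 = 708.04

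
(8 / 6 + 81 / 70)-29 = -5567 / 210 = -26.51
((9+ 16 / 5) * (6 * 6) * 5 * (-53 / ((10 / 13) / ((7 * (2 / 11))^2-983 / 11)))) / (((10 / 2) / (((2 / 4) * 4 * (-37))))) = -594367561476 / 3025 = -196485144.29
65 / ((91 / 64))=320 / 7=45.71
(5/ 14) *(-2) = -5/ 7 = -0.71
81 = 81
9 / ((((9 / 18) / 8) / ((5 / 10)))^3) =4608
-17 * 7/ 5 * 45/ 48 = -357/ 16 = -22.31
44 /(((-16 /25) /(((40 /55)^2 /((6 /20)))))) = -4000 /33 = -121.21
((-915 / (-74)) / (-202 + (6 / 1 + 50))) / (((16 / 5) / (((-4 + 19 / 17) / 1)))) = 224175 / 2938688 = 0.08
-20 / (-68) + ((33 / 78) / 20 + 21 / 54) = 56023 / 79560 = 0.70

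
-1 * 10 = -10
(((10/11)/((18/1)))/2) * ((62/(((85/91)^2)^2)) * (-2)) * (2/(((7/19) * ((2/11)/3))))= -11540186294/31320375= -368.46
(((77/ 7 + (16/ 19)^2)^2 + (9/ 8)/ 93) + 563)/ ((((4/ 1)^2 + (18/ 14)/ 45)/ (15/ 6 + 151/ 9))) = 274810713739555/ 326363401584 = 842.04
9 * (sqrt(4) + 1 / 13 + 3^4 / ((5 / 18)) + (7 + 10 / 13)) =176346 / 65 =2713.02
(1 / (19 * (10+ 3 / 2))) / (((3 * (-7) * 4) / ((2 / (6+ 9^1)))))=-1 / 137655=-0.00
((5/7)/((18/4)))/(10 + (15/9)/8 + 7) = 80/8673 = 0.01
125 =125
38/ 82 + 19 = 798/ 41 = 19.46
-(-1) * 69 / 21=23 / 7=3.29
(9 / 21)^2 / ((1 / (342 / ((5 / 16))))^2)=269485056 / 1225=219987.80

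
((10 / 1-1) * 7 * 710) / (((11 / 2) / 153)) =13687380 / 11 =1244307.27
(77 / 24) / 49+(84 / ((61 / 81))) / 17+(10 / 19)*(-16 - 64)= -117437699 / 3310104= -35.48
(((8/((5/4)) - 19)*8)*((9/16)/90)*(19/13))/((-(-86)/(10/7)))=-171/11180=-0.02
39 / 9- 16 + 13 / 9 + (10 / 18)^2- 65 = -6068 / 81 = -74.91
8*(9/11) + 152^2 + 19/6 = 1525505/66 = 23113.71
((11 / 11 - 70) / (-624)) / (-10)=-23 / 2080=-0.01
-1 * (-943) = 943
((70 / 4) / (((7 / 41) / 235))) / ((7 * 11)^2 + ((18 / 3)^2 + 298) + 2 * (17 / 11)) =529925 / 137854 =3.84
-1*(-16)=16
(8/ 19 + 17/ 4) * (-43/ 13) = -15265/ 988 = -15.45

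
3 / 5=0.60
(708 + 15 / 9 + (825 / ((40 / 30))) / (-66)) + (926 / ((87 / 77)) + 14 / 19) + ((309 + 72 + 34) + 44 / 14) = 179464783 / 92568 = 1938.73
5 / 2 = 2.50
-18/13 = -1.38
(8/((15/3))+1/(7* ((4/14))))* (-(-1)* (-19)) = -399/10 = -39.90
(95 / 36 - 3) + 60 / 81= 41 / 108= 0.38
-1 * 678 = -678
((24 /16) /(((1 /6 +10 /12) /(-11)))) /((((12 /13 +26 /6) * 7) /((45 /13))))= -891 /574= -1.55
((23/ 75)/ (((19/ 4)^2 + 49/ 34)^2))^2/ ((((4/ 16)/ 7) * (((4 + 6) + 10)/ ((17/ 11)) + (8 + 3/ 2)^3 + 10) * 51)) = 648603527806976/ 3671200017086209737125625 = 0.00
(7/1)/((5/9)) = 63/5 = 12.60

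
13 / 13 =1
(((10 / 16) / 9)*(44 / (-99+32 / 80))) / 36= -275 / 319464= -0.00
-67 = -67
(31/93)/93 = 1/279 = 0.00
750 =750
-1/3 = -0.33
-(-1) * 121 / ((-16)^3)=-121 / 4096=-0.03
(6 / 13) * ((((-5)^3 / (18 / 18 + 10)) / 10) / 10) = -15 / 286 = -0.05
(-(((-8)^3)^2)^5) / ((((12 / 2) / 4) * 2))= -1237940039285380274899124224 / 3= -412646679761793424966374700.00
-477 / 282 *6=-477 / 47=-10.15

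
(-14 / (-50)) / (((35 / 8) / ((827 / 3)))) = 6616 / 375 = 17.64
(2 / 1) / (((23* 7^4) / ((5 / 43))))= 10 / 2374589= 0.00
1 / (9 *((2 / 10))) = 0.56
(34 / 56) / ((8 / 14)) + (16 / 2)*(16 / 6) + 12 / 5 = 5951 / 240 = 24.80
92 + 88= 180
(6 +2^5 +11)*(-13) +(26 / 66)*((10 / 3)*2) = -634.37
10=10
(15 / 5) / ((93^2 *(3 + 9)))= 1 / 34596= 0.00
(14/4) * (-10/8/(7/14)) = -35/4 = -8.75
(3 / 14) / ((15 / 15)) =3 / 14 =0.21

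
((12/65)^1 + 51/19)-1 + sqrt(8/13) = 2.65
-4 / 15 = -0.27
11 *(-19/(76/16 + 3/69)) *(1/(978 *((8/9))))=-4807/95844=-0.05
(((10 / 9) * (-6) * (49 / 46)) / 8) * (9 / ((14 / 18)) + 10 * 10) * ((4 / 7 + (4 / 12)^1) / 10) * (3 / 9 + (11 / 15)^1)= -29678 / 3105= -9.56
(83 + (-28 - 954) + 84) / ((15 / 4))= -652 / 3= -217.33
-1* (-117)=117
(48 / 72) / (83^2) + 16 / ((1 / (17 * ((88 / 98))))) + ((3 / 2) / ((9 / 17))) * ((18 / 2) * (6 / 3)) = 298989587 / 1012683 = 295.24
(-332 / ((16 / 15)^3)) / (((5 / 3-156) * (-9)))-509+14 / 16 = -241001535 / 474112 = -508.32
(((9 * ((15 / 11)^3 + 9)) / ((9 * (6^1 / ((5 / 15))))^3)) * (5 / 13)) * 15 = 21325 / 151366644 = 0.00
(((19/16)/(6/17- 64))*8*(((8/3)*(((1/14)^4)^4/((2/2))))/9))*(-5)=1615/15906682202690742091776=0.00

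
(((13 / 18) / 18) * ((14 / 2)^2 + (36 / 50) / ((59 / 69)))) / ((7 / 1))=955721 / 3345300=0.29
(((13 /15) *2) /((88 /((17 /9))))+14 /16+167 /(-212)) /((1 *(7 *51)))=78371 /224781480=0.00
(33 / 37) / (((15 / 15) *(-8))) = -33 / 296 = -0.11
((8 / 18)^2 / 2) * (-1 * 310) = -2480 / 81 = -30.62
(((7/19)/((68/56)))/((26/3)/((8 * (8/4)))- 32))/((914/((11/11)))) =-1176/111446305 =-0.00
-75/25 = -3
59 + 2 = 61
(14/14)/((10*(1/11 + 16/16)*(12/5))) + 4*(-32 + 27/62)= -1126891/8928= -126.22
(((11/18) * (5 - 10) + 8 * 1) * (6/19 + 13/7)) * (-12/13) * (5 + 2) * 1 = -51442/741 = -69.42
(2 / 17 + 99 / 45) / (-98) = -0.02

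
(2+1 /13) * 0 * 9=0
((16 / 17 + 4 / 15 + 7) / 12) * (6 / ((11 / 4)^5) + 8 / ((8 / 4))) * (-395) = -26883272689 / 24640803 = -1091.01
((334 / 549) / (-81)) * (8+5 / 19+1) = -58784 / 844911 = -0.07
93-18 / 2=84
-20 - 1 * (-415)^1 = 395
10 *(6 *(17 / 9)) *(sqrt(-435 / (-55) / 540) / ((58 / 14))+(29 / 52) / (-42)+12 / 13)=238 *sqrt(1595) / 2871+168895 / 1638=106.42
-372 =-372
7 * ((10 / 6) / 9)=35 / 27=1.30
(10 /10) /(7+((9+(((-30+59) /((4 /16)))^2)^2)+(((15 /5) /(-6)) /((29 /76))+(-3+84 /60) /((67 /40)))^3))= 7335308807 /1328159916435612456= 0.00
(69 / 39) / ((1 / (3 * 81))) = 429.92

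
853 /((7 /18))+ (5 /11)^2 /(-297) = 551776523 /251559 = 2193.43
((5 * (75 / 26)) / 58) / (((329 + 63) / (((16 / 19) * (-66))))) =-12375 / 350987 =-0.04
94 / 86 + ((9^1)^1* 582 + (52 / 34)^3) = 5242.67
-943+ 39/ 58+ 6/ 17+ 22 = -907095/ 986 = -919.97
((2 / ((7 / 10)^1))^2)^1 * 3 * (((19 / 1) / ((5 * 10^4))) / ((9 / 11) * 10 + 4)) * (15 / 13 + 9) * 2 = 82764 / 5334875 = 0.02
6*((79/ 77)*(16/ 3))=2528/ 77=32.83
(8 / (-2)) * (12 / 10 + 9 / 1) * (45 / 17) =-108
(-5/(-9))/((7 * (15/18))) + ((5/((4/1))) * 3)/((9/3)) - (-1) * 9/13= 2225/1092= 2.04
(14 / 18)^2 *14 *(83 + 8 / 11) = 210602 / 297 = 709.10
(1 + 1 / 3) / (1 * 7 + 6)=4 / 39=0.10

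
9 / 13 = 0.69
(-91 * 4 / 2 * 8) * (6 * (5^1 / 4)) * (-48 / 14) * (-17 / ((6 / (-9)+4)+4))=-954720 / 11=-86792.73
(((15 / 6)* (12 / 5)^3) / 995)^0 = 1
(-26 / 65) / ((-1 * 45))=2 / 225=0.01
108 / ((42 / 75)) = 1350 / 7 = 192.86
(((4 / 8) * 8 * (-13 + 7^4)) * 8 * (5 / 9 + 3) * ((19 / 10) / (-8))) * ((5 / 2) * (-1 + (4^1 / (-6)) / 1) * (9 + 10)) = 45976960 / 9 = 5108551.11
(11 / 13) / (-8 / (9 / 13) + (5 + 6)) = -99 / 65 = -1.52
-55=-55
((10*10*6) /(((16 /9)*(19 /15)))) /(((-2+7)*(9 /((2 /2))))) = 225 /38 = 5.92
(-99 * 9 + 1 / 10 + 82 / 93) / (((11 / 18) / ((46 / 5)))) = -10384086 / 775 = -13398.82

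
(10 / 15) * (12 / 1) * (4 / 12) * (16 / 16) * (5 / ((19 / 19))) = 40 / 3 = 13.33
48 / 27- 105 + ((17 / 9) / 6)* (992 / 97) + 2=-98.00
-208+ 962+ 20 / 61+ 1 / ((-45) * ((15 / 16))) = 31058474 / 41175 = 754.30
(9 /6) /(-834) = -0.00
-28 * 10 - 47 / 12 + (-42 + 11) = -3779 / 12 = -314.92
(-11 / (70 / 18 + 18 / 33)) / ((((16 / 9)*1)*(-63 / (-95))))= -103455 / 49168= -2.10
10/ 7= 1.43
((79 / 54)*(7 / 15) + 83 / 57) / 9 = 32917 / 138510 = 0.24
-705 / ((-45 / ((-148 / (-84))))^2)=-64343 / 59535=-1.08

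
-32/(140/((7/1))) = -8/5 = -1.60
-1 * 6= -6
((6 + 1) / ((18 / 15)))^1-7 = -7 / 6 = -1.17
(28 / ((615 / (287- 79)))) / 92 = 1456 / 14145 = 0.10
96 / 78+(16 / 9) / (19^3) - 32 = -24692192 / 802503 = -30.77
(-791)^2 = 625681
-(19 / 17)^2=-361 / 289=-1.25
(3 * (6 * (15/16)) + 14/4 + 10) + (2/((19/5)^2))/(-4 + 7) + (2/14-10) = 1247167/60648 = 20.56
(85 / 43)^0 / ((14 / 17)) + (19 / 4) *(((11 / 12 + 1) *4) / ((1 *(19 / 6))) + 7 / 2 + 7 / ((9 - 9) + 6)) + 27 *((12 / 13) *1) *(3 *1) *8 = 345637 / 546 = 633.03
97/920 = 0.11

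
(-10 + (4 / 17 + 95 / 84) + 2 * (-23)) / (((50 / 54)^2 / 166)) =-1573524873 / 148750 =-10578.32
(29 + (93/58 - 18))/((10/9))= 6579/580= 11.34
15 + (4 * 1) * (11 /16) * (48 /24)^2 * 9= 114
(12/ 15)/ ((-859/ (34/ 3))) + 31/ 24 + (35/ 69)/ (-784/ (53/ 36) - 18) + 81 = 2845922426839/ 34588184760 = 82.28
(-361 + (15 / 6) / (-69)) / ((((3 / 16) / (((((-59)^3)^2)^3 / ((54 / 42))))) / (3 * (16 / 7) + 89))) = -20071442746916582937118726994511404703944 / 1863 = -10773721281221998355941350000000000000.00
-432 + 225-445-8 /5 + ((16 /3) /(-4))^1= -9824 /15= -654.93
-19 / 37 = -0.51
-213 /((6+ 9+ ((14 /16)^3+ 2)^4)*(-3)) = 4879082848256 /4522790729761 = 1.08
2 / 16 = 1 / 8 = 0.12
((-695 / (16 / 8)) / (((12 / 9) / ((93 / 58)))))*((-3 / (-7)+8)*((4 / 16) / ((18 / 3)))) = -3813465 / 25984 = -146.76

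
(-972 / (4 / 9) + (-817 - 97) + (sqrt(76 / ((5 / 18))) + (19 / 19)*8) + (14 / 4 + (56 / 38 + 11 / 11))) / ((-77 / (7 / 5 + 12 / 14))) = 9267253 / 102410 - 474*sqrt(190) / 13475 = 90.01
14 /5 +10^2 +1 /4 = 103.05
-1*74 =-74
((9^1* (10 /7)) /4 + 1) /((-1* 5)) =-59 /70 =-0.84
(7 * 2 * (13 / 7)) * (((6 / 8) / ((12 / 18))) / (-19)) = -1.54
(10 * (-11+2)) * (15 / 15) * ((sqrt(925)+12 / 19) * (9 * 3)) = -12150 * sqrt(37) - 29160 / 19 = -75440.30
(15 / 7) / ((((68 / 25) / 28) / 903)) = 338625 / 17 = 19919.12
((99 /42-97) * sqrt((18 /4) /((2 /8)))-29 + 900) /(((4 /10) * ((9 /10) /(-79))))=-1720225 /9 + 2616875 * sqrt(2) /42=-103021.35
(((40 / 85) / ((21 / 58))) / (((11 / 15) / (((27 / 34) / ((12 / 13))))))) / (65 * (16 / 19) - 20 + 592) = 24795 / 10191874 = 0.00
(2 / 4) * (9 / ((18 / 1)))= 1 / 4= 0.25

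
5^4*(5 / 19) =3125 / 19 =164.47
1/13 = 0.08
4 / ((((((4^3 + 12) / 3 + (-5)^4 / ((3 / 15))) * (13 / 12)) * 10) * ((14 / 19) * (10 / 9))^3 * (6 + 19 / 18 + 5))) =405017091 / 22862039882500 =0.00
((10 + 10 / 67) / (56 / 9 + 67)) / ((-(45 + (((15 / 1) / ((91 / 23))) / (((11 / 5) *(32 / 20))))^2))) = -8721416704 / 2904436837917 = -0.00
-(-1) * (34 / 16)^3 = 4913 / 512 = 9.60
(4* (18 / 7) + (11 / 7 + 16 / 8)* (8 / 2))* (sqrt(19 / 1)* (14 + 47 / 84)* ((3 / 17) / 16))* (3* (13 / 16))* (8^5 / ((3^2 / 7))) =87508096* sqrt(19) / 357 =1068456.43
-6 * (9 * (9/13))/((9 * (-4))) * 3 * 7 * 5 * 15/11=42525/286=148.69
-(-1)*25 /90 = 5 /18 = 0.28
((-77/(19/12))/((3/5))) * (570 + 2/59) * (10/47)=-517932800/52687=-9830.37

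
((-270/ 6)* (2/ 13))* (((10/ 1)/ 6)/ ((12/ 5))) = -125/ 26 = -4.81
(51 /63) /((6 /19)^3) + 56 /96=119249 /4536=26.29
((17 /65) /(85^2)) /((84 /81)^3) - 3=-1819252317 /606424000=-3.00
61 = 61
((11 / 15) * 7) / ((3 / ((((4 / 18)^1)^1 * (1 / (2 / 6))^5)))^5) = 48498912 / 5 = 9699782.40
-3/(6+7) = -3/13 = -0.23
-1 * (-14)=14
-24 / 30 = -0.80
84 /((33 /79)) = 2212 /11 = 201.09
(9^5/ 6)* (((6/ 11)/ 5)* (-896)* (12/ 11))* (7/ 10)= -2222131968/ 3025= -734589.08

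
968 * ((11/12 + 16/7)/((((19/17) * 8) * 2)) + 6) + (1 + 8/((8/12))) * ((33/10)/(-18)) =95424307/15960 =5978.97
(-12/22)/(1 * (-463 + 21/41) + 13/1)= 82/67573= 0.00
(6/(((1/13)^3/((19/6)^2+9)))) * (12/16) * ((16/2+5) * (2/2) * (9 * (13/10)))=457804269/16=28612766.81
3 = 3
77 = 77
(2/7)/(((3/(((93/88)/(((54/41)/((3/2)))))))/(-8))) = -1271/1386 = -0.92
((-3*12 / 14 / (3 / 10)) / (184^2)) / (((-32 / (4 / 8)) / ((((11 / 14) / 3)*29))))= 1595 / 53086208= 0.00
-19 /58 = -0.33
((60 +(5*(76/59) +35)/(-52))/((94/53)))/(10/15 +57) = 28879965/49891816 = 0.58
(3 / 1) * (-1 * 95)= -285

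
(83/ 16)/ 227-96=-348589/ 3632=-95.98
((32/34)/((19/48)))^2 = 589824/104329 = 5.65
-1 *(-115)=115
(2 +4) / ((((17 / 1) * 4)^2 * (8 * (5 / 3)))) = 9 / 92480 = 0.00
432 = 432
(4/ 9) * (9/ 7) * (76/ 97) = 304/ 679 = 0.45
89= 89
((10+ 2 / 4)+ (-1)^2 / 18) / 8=95 / 72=1.32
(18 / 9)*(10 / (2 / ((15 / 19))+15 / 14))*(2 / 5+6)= 26880 / 757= 35.51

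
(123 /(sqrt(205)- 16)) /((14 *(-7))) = 41 *sqrt(205) /1666 + 328 /833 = 0.75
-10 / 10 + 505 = 504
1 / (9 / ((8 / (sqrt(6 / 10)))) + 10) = 3200 / 31757-72 * sqrt(15) / 31757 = 0.09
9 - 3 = 6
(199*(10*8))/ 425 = 3184/ 85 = 37.46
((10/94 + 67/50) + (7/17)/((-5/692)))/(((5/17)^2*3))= -37721249/176250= -214.02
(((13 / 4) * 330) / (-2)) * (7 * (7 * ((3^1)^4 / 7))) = -1216215 / 4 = -304053.75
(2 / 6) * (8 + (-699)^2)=488609 / 3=162869.67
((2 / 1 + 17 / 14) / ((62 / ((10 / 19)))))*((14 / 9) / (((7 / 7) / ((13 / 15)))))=0.04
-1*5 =-5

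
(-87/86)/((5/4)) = -174/215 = -0.81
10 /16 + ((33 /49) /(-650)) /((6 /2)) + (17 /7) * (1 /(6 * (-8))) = 438811 /764400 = 0.57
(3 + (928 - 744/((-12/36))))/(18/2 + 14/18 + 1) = 28467/97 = 293.47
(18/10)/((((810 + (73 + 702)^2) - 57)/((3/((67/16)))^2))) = 10368/6748964605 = 0.00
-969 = -969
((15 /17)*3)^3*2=182250 /4913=37.10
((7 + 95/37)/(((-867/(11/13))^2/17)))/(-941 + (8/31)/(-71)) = -0.00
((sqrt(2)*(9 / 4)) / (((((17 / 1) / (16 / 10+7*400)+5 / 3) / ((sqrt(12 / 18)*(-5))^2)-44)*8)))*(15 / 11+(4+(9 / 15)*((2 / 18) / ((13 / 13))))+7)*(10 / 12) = -1056265*sqrt(2) / 15916252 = -0.09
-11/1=-11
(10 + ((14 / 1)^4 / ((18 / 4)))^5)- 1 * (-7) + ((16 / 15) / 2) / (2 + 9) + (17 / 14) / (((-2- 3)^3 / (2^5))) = 25769822670987718890170182217 / 568346625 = 45341736076971898777.74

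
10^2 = 100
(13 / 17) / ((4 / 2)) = 13 / 34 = 0.38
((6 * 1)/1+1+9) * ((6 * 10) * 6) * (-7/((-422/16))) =1528.72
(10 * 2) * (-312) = -6240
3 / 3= 1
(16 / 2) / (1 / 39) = 312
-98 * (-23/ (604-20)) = 1127/ 292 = 3.86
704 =704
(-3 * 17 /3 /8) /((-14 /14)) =17 /8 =2.12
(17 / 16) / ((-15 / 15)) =-17 / 16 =-1.06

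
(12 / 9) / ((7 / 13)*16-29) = -52 / 795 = -0.07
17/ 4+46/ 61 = 1221/ 244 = 5.00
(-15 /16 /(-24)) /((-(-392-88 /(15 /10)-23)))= 15 /181888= 0.00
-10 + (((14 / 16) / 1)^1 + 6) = -25 / 8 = -3.12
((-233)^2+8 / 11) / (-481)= -597187 / 5291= -112.87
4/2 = 2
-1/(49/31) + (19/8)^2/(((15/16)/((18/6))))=17069/980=17.42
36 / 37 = 0.97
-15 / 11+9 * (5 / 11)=30 / 11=2.73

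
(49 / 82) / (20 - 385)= -49 / 29930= -0.00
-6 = -6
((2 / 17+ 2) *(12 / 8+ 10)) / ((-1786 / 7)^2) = 10143 / 27113266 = 0.00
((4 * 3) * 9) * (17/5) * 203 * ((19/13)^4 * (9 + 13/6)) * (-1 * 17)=-9220523781042/142805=-64567233.51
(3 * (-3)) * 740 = -6660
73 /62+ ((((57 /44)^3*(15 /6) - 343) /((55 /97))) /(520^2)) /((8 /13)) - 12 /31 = 38027661083187 /48335446016000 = 0.79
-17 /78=-0.22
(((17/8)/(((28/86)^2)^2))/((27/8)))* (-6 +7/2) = -290598085/2074464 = -140.08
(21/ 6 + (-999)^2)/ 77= 1996009/ 154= 12961.10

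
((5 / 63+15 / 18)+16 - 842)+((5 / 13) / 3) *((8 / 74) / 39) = -650067853 / 787878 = -825.09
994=994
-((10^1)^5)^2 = -10000000000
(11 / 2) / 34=11 / 68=0.16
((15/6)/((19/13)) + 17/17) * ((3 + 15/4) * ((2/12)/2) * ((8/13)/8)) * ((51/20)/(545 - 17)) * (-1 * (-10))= 15759/2782208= 0.01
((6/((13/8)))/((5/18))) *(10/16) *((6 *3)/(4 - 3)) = 1944/13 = 149.54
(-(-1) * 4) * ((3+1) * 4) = 64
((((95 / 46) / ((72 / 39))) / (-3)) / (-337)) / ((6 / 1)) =1235 / 6696864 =0.00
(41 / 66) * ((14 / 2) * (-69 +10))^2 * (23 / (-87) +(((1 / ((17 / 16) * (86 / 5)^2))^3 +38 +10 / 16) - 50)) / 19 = -1759462798200763743125773 / 27105927582911897808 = -64910.63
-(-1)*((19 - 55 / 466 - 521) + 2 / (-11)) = -2574789 / 5126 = -502.30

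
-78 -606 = -684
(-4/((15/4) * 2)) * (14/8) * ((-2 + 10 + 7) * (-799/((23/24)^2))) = 6443136/529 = 12179.84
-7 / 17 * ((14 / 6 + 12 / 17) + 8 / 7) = -1493 / 867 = -1.72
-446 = -446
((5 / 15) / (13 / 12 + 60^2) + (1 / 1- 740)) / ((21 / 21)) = -31934403 / 43213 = -739.00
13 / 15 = 0.87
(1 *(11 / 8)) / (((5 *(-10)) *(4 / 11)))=-121 / 1600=-0.08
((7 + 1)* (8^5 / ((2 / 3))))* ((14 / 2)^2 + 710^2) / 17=198239453184 / 17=11661144304.94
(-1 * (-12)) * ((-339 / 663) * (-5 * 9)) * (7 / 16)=106785 / 884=120.80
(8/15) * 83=664/15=44.27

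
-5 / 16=-0.31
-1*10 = -10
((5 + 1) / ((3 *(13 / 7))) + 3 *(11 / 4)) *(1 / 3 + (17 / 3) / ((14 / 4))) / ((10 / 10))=19885 / 1092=18.21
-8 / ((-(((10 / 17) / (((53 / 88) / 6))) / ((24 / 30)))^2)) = 811801 / 5445000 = 0.15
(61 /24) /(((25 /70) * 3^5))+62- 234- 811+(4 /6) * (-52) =-1017.64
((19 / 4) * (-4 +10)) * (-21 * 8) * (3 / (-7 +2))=2872.80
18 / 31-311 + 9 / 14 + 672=157205 / 434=362.22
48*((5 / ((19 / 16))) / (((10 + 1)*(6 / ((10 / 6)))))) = 3200 / 627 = 5.10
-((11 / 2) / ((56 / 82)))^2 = -203401 / 3136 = -64.86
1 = 1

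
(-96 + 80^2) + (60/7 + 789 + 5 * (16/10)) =49767/7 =7109.57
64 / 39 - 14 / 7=-14 / 39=-0.36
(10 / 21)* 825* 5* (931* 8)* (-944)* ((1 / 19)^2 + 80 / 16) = -1312745280000 / 19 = -69091856842.11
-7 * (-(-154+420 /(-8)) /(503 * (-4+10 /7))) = 20237 /18108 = 1.12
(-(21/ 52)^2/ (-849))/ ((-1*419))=-147/ 320632208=-0.00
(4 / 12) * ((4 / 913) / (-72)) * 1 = -1 / 49302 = -0.00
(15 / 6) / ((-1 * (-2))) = 1.25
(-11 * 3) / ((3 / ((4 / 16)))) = -11 / 4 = -2.75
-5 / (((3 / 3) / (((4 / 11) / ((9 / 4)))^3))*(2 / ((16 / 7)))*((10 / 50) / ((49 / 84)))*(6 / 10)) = -1024000 / 8732691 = -0.12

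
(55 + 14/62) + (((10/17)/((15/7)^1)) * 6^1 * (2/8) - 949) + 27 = -456573/527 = -866.36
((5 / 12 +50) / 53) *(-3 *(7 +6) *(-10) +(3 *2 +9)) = 81675 / 212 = 385.26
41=41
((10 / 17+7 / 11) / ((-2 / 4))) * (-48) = 21984 / 187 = 117.56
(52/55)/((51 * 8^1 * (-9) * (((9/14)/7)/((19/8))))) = -12103/1817640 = -0.01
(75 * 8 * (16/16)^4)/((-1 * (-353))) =600/353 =1.70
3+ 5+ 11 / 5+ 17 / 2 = 187 / 10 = 18.70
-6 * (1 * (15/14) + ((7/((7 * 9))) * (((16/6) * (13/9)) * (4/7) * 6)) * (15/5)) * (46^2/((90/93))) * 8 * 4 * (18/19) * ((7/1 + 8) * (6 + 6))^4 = -2285256466770766.92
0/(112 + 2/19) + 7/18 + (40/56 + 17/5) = 2837/630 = 4.50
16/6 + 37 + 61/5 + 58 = 1648/15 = 109.87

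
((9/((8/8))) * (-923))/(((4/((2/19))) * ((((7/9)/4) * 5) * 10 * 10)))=-74763/33250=-2.25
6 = 6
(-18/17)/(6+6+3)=-6/85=-0.07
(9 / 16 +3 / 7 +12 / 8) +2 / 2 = 391 / 112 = 3.49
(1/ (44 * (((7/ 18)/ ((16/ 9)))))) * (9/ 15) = 24/ 385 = 0.06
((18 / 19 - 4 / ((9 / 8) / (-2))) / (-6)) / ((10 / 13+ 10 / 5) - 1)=-8957 / 11799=-0.76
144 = 144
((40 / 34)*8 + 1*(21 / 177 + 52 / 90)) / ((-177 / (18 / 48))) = -0.02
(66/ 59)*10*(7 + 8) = 9900/ 59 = 167.80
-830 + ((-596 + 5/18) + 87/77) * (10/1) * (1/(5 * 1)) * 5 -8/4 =-4697101/693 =-6777.92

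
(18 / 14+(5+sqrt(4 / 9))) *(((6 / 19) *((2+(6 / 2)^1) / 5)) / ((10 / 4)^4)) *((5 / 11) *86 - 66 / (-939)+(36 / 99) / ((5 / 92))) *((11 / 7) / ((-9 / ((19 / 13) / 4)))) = -921953792 / 5607590625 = -0.16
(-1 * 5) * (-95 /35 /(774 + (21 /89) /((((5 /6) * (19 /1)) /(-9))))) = 803225 /45801252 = 0.02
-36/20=-9/5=-1.80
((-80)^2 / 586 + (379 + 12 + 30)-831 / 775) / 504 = 24458773 / 28611450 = 0.85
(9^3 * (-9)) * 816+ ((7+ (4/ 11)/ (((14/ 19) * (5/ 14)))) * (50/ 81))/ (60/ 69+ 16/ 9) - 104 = -145229295865/ 27126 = -5353878.05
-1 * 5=-5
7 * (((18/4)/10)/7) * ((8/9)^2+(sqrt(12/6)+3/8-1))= 107/1440+9 * sqrt(2)/20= 0.71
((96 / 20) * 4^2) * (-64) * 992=-24379392 / 5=-4875878.40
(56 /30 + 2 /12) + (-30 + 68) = 1201 /30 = 40.03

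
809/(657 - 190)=809/467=1.73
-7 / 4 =-1.75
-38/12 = -3.17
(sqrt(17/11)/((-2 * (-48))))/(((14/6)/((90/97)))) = 45 * sqrt(187)/119504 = 0.01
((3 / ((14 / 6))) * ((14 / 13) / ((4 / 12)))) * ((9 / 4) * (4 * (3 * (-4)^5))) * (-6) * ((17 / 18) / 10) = 4230144 / 65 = 65079.14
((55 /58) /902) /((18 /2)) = 5 /42804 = 0.00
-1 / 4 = -0.25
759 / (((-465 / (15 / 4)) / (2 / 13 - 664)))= 3275085 / 806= 4063.38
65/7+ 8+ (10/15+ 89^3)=14804726/21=704986.95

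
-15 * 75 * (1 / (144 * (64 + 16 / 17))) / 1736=-2125 / 30664704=-0.00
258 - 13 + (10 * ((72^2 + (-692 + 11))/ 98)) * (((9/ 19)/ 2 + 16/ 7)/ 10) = 495167/ 1372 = 360.91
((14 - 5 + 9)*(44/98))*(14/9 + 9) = 4180/49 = 85.31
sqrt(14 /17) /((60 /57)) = 19 * sqrt(238) /340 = 0.86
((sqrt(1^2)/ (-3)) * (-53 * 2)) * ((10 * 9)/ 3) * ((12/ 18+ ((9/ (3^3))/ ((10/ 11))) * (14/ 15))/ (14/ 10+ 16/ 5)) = 48124/ 207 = 232.48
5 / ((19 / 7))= 35 / 19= 1.84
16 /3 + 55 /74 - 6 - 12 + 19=1571 /222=7.08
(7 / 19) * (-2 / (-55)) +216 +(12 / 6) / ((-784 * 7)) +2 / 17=10535756827 / 48747160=216.13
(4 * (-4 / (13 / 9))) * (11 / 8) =-198 / 13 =-15.23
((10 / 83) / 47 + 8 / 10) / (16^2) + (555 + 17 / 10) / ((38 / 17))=621796019 / 2496640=249.05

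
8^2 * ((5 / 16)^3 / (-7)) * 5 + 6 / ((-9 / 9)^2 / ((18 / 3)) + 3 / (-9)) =-16753 / 448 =-37.40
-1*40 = -40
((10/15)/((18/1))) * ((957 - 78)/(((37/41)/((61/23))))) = 732793/7659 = 95.68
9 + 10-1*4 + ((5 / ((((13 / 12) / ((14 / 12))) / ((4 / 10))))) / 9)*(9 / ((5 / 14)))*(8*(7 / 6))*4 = 46829 / 195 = 240.15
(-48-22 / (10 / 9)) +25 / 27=-9028 / 135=-66.87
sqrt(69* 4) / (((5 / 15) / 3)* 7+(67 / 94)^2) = 159048* sqrt(69) / 102253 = 12.92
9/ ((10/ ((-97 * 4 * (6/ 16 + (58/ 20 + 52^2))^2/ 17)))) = -150553223.74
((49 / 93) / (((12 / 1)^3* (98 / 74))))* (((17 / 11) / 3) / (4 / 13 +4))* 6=8177 / 49496832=0.00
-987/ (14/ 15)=-2115/ 2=-1057.50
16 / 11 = 1.45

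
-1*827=-827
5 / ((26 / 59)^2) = 17405 / 676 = 25.75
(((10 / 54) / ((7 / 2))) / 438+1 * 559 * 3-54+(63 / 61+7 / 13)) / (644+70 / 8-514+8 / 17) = 3625991771200 / 310735937421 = 11.67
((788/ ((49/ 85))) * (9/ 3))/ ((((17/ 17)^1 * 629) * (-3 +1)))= -5910/ 1813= -3.26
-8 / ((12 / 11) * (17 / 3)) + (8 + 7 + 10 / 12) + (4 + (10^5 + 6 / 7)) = 71413849 / 714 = 100019.40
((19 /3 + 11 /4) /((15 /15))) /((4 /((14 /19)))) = 763 /456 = 1.67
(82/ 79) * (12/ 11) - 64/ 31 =-25112/ 26939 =-0.93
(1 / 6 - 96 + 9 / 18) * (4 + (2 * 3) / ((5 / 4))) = -12584 / 15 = -838.93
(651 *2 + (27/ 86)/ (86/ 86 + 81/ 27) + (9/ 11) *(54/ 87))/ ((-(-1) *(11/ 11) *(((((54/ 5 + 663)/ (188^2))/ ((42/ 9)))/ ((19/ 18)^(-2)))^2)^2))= 1124425304258158316375805762427944960000/ 370516003785790069128145477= 3034755024801.12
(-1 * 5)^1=-5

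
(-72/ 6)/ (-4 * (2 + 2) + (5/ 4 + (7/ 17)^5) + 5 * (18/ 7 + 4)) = -0.66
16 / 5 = 3.20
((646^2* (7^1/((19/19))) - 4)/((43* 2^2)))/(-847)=-730302/36421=-20.05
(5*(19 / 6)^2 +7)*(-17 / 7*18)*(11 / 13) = -384659 / 182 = -2113.51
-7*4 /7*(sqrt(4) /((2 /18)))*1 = -72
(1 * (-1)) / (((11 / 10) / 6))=-60 / 11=-5.45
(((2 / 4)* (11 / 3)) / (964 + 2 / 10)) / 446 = 55 / 12900996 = 0.00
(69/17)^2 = 4761/289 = 16.47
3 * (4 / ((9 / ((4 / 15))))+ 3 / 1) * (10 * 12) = 3368 / 3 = 1122.67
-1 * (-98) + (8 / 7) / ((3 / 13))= 2162 / 21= 102.95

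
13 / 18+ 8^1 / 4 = 49 / 18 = 2.72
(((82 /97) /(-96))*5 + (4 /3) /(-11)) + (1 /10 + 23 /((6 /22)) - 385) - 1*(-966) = 170361853 /256080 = 665.27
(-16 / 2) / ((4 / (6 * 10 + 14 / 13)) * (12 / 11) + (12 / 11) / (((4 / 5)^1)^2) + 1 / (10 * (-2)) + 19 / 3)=-262020 / 263963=-0.99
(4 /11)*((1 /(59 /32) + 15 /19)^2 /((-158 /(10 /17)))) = -44580980 /18564357493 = -0.00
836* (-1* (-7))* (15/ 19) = 4620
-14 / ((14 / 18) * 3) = -6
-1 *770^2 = -592900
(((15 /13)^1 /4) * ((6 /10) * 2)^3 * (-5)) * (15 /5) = -486 /65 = -7.48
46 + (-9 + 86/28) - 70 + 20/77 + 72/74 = -163509/5698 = -28.70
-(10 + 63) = -73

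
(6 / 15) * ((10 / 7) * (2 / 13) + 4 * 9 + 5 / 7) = 6722 / 455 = 14.77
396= 396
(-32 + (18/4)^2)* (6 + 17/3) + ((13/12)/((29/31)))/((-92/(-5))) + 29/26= -56564753/416208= -135.91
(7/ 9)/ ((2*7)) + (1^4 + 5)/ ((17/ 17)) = 109/ 18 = 6.06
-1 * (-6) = 6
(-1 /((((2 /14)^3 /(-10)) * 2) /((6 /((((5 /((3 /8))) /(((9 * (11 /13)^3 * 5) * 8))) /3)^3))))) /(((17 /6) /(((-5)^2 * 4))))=7736701626836761194000 /180276489341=42915754878.07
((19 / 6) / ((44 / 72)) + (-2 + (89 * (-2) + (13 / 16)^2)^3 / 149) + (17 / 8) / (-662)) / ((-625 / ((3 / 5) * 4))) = 1021983567127911021 / 7110773964800000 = 143.72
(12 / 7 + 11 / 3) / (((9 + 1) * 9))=113 / 1890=0.06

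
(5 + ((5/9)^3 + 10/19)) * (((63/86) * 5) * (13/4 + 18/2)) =16918475/66177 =255.65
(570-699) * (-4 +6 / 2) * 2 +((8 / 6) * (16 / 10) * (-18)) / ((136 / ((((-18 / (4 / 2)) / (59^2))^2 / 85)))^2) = 395495455577603439252567 / 1532928122393811780125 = 258.00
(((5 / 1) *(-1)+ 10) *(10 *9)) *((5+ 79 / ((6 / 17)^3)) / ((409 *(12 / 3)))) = 9730175 / 19632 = 495.63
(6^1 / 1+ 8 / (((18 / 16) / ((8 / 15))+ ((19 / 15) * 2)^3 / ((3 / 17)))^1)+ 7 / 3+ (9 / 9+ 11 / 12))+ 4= 3501589827 / 244270444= 14.33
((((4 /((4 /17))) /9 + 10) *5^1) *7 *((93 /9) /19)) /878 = 116095 /450414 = 0.26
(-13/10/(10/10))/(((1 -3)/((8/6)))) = 13/15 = 0.87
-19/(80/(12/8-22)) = 779/160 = 4.87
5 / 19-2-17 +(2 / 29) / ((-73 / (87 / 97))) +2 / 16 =-20033061 / 1076312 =-18.61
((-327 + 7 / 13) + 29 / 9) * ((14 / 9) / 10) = -264733 / 5265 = -50.28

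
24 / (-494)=-12 / 247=-0.05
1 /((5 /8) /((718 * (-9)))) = -10339.20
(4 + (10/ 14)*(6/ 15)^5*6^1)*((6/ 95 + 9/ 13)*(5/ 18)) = 2751106/ 3241875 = 0.85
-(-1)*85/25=17/5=3.40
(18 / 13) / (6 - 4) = 9 / 13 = 0.69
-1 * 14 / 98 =-1 / 7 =-0.14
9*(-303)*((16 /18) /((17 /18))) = -2566.59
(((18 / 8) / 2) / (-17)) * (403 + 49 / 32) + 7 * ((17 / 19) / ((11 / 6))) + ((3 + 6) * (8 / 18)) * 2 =-13965673 / 909568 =-15.35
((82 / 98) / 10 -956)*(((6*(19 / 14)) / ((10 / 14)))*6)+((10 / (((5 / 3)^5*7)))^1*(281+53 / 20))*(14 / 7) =-10002378852 / 153125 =-65321.66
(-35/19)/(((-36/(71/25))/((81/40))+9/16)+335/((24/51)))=-51120/19597037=-0.00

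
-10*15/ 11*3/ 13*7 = -3150/ 143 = -22.03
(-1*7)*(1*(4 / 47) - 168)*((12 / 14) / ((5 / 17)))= 804984 / 235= 3425.46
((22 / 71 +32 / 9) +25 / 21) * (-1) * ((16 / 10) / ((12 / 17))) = -153782 / 13419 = -11.46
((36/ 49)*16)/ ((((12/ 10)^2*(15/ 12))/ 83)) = 26560/ 49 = 542.04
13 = 13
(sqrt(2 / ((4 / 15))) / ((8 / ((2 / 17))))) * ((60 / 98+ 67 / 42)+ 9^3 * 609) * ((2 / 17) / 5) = 130525183 * sqrt(30) / 1699320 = 420.71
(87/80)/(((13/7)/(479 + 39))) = 303.33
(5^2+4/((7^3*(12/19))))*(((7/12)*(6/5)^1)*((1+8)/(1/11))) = 424776/245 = 1733.78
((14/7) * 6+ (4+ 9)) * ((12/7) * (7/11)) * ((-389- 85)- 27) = -150300/11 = -13663.64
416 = 416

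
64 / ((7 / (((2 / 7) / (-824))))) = -16 / 5047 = -0.00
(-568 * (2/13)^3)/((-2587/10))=45440/5683639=0.01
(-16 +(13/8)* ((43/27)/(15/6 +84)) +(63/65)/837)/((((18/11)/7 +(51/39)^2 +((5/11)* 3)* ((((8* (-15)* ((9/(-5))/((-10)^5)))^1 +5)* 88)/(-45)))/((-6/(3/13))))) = -4889652472079375/134064650021382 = -36.47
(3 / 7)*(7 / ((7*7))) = 3 / 49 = 0.06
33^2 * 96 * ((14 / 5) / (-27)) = -54208 / 5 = -10841.60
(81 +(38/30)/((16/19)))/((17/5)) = 19801/816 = 24.27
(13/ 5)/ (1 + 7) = 13/ 40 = 0.32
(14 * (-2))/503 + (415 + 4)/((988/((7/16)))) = 1032675/7951424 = 0.13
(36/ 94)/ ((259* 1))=18/ 12173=0.00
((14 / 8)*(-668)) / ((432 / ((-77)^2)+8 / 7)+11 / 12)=-83172012 / 151715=-548.21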